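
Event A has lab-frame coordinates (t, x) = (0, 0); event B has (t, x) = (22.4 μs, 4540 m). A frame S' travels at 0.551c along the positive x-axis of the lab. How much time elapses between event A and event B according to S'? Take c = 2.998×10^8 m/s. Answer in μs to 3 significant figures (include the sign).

Δt' ≈ 16.8 μs

γ = 1/√(1 − 0.551²) = 1.1983
Δt' = γ(Δt − vΔx/c²) = 1.1983 × (22.4 μs − 0.551×4540 m / (2.998×10^8 m/s))
= 1.1983 × (14.056 μs) = 16.8 μs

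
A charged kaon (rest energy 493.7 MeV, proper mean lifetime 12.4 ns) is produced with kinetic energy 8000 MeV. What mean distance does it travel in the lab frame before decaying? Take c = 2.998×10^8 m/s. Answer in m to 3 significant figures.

d ≈ 63.8 m

γ = 1 + K/(m₀c²) = 1 + 8000/493.7 = 17.204
β = √(1 − 1/γ²) = 0.99831
Dilated lifetime: γτ₀ = 17.204 × 12.4 ns = 213.33 ns
d = βc·γτ₀ = 0.99831 × (2.998×10^8 m/s) × 2.1333×10^-7 s = 63.8 m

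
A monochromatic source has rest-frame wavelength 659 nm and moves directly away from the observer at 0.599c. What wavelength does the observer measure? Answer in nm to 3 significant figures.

λ_obs ≈ 1320 nm

Relativistic Doppler: λ_obs = λ_src √((1+β)/(1−β))
= 659 × √(1.5990/0.40100) = 659 × 1.9969 = 1320 nm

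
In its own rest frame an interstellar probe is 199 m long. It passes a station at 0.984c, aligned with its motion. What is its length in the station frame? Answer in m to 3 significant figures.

γ = 1/√(1 − 0.984²) = 5.6127
Length contraction: L = L₀/γ = 199/5.6127 = 35.5 m

L ≈ 35.5 m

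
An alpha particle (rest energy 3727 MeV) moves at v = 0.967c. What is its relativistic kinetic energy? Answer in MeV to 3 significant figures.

K ≈ 10900 MeV

γ = 1/√(1 − 0.967²) = 3.9250
K = (γ − 1)m₀c² = (3.9250 − 1) × 3727 MeV = 2.9250 × 3727 MeV = 10900 MeV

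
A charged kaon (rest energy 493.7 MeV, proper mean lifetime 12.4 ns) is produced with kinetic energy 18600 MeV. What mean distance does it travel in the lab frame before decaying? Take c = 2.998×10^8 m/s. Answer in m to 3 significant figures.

d ≈ 144 m

γ = 1 + K/(m₀c²) = 1 + 18600/493.7 = 38.675
β = √(1 − 1/γ²) = 0.99967
Dilated lifetime: γτ₀ = 38.675 × 12.4 ns = 479.57 ns
d = βc·γτ₀ = 0.99967 × (2.998×10^8 m/s) × 4.7957×10^-7 s = 144 m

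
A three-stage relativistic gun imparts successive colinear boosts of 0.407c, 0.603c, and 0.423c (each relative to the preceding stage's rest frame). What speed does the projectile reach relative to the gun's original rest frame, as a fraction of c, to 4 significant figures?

u ≈ 0.9188c

Compose boost 2: (0.603 + 0.407)/(1 + 0.603×0.407) = 1.010/1.24542 = 0.810971
Compose boost 3: (0.423 + 0.810971)/(1 + 0.423×0.810971) = 1.23397/1.34304 = 0.9188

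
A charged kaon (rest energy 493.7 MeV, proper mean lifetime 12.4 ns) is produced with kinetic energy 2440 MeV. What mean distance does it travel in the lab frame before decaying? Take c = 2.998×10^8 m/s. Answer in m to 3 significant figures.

γ = 1 + K/(m₀c²) = 1 + 2440/493.7 = 5.9423
β = √(1 − 1/γ²) = 0.98574
Dilated lifetime: γτ₀ = 5.9423 × 12.4 ns = 73.684 ns
d = βc·γτ₀ = 0.98574 × (2.998×10^8 m/s) × 7.3684×10^-8 s = 21.8 m

d ≈ 21.8 m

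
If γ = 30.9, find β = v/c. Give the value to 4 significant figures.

β = √(1 − 1/γ²) = √(1 − 1/30.9²) = √(0.998953) = 0.9995

β ≈ 0.9995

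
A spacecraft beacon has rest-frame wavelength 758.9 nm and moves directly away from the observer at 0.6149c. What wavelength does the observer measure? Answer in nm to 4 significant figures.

λ_obs ≈ 1554 nm

Relativistic Doppler: λ_obs = λ_src √((1+β)/(1−β))
= 758.9 × √(1.61490/0.385100) = 758.9 × 2.04779 = 1554 nm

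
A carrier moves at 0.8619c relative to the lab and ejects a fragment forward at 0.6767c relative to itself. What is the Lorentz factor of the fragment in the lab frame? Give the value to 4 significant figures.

u_lab = (0.6767 + 0.8619)/(1 + 0.6767×0.8619) = 1.5386/1.583248 = 0.9717999
γ = 1/√(1 − 0.9717999²) = 4.241

γ ≈ 4.241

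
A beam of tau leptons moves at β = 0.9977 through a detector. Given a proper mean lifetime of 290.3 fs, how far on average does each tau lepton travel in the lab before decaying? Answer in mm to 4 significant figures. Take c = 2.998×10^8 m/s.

γ = 1/√(1 − 0.9977²) = 14.7527
Dilated lifetime: Δt = γτ₀ = 14.7527 × 290.3 fs = 4282.70 fs
d = vΔt = 0.9977c × 4282.70 fs = 2.99110×10^8 m/s × 4.28270×10^-12 s = 1.281 mm

d ≈ 1.281 mm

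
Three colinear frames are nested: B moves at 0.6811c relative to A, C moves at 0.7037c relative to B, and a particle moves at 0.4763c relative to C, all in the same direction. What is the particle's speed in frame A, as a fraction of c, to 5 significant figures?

Compose boost 2: (0.7037 + 0.6811)/(1 + 0.7037×0.6811) = 1.3848/1.479290 = 0.9361247
Compose boost 3: (0.4763 + 0.9361247)/(1 + 0.4763×0.9361247) = 1.412425/1.445876 = 0.97686

u ≈ 0.97686c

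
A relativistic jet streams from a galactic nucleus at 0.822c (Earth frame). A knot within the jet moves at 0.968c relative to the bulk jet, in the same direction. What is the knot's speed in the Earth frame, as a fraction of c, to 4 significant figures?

Relativistic velocity addition: u = (u' + v)/(1 + u'v/c²)
= (0.968 + 0.822)/(1 + 0.968×0.822) = 1.790/1.79570 = 0.9968

u ≈ 0.9968c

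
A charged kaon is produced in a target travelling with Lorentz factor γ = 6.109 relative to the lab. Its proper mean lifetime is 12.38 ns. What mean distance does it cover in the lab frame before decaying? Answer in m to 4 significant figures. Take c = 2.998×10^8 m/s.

β = √(1 − 1/γ²) = √(1 − 1/6.109²) = 0.986511
Dilated lifetime: Δt = γτ₀ = 6.109 × 12.38 ns = 75.6294 ns
d = vΔt = 0.986511c × 75.6294 ns = 2.95756×10^8 m/s × 7.56294×10^-8 s = 22.37 m

d ≈ 22.37 m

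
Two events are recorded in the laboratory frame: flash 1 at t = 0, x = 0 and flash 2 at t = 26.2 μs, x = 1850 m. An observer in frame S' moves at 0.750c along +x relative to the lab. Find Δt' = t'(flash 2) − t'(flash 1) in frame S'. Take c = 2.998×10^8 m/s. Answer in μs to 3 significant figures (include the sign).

Δt' ≈ 32.6 μs

γ = 1/√(1 − 0.750²) = 1.5119
Δt' = γ(Δt − vΔx/c²) = 1.5119 × (26.2 μs − 0.750×1850 m / (2.998×10^8 m/s))
= 1.5119 × (21.572 μs) = 32.6 μs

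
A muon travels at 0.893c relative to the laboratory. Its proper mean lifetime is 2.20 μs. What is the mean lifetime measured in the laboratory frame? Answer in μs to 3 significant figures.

γ = 1/√(1 − 0.893²) = 2.2219
Time dilation: Δt = γτ₀ = 2.2219 × 2.20 μs = 4.89 μs

Δt ≈ 4.89 μs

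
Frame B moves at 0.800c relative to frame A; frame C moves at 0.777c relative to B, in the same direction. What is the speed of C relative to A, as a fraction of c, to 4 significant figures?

Compose boost 2: (0.777 + 0.800)/(1 + 0.777×0.800) = 1.577/1.62160 = 0.9725

u ≈ 0.9725c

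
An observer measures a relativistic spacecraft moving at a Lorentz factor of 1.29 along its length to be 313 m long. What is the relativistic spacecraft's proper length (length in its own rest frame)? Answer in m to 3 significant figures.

L₀ ≈ 404 m

γ = 1.29 (given)
L₀ = γL = 1.29 × 313 = 404 m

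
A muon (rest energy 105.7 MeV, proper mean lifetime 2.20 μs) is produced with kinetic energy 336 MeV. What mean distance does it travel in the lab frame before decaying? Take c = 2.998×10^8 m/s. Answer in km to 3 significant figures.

γ = 1 + K/(m₀c²) = 1 + 336/105.7 = 4.1788
β = √(1 − 1/γ²) = 0.97095
Dilated lifetime: γτ₀ = 4.1788 × 2.20 μs = 9.1934 μs
d = βc·γτ₀ = 0.97095 × (2.998×10^8 m/s) × 9.1934×10^-6 s = 2.68 km

d ≈ 2.68 km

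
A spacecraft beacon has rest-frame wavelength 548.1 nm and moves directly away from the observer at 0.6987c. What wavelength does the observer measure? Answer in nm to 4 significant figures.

Relativistic Doppler: λ_obs = λ_src √((1+β)/(1−β))
= 548.1 × √(1.69870/0.301300) = 548.1 × 2.37443 = 1301 nm

λ_obs ≈ 1301 nm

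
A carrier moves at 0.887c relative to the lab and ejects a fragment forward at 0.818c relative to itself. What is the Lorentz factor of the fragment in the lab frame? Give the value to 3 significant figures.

γ ≈ 6.50

u_lab = (0.818 + 0.887)/(1 + 0.818×0.887) = 1.705/1.72557 = 0.988082
γ = 1/√(1 − 0.988082²) = 6.50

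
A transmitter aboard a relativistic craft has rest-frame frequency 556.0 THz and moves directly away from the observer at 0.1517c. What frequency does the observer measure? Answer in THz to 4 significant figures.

Relativistic Doppler: f_obs = f_src √((1−β)/(1+β))
= 556.0 × √(0.848300/1.15170) = 556.0 × 0.858233 = 477.2 THz

f_obs ≈ 477.2 THz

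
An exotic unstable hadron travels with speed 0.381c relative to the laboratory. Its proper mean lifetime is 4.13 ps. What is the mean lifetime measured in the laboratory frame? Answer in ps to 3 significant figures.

γ = 1/√(1 − 0.381²) = 1.0816
Time dilation: Δt = γτ₀ = 1.0816 × 4.13 ps = 4.47 ps

Δt ≈ 4.47 ps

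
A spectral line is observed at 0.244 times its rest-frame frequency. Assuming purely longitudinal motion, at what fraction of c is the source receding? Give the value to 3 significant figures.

f_obs/f_src = √((1−β)/(1+β)) = 0.244  ⇒  (1−β)/(1+β) = 0.059536
β = |1 − D²|/(1 + D²) = |1 − 0.059536|/(1 + 0.059536) = 0.888

β ≈ 0.888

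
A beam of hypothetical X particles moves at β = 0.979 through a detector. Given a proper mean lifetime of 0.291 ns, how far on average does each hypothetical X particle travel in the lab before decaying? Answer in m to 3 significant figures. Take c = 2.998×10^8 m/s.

γ = 1/√(1 − 0.979²) = 4.9053
Dilated lifetime: Δt = γτ₀ = 4.9053 × 0.291 ns = 1.4274 ns
d = vΔt = 0.979c × 1.4274 ns = 2.9350×10^8 m/s × 1.4274×10^-9 s = 0.419 m

d ≈ 0.419 m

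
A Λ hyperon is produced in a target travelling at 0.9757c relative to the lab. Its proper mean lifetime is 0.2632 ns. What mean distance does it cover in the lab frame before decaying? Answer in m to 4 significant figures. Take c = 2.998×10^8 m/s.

d ≈ 0.3514 m

γ = 1/√(1 − 0.9757²) = 4.56390
Dilated lifetime: Δt = γτ₀ = 4.56390 × 0.2632 ns = 1.20122 ns
d = vΔt = 0.9757c × 1.20122 ns = 2.92515×10^8 m/s × 1.20122×10^-9 s = 0.3514 m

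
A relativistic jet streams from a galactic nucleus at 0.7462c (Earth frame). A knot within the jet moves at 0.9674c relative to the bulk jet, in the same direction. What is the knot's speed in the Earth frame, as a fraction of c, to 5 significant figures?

u ≈ 0.99519c

Relativistic velocity addition: u = (u' + v)/(1 + u'v/c²)
= (0.9674 + 0.7462)/(1 + 0.9674×0.7462) = 1.7136/1.721874 = 0.99519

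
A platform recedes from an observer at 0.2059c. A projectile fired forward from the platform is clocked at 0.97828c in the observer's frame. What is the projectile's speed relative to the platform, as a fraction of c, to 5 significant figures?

u' ≈ 0.96720c

Inverse velocity addition: u' = (u − v)/(1 − uv/c²)
= (0.97828 − 0.2059)/(1 − 0.97828×0.2059) = 0.77238/0.7985721 = 0.96720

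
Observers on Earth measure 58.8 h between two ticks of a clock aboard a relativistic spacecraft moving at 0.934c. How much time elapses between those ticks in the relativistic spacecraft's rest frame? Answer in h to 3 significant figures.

γ = 1/√(1 − 0.934²) = 2.7990
Proper time: τ₀ = Δt/γ = 58.8/2.7990 = 21.0 h

τ₀ ≈ 21.0 h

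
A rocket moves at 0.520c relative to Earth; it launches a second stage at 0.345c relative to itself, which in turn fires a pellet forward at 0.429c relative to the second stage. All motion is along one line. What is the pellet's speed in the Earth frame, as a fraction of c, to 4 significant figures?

u ≈ 0.8842c

Compose boost 2: (0.345 + 0.520)/(1 + 0.345×0.520) = 0.8650/1.17940 = 0.733424
Compose boost 3: (0.429 + 0.733424)/(1 + 0.429×0.733424) = 1.16242/1.31464 = 0.8842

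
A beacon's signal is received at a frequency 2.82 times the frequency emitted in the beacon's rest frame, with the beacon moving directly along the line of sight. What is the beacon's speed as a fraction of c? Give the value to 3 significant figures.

β ≈ 0.777

f_obs/f_src = √((1+β)/(1−β)) = 2.82  ⇒  (1+β)/(1−β) = 7.9524
β = |1 − D²|/(1 + D²) = |1 − 7.9524|/(1 + 7.9524) = 0.777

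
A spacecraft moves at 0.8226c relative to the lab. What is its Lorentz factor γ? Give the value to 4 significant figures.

γ = 1/√(1 − β²) = 1/√(1 − 0.8226²) = 1/√(0.323329) = 1.759

γ ≈ 1.759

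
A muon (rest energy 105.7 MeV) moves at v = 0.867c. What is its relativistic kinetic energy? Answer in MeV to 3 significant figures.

γ = 1/√(1 − 0.867²) = 2.0068
K = (γ − 1)m₀c² = (2.0068 − 1) × 105.7 MeV = 1.0068 × 105.7 MeV = 106 MeV

K ≈ 106 MeV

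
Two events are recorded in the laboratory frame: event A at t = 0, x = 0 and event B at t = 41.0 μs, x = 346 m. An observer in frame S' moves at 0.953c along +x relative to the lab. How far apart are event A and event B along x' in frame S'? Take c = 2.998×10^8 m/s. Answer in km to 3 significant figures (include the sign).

γ = 1/√(1 − 0.953²) = 3.3007
Δx' = γ(Δx − vΔt) = 3.3007 × (346 m − 0.953×(2.998×10^8 m/s)×41.0×10^-6 s)
= 3.3007 × (-11368 m) = -37.5 km

Δx' ≈ -37.5 km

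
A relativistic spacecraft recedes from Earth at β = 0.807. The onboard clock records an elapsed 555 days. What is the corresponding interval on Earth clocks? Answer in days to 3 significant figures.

Δt ≈ 940 days

γ = 1/√(1 − 0.807²) = 1.6933
Time dilation: Δt = γτ₀ = 1.6933 × 555 days = 940 days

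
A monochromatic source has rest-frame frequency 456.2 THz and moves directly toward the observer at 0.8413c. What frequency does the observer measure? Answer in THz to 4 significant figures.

f_obs ≈ 1554 THz

Relativistic Doppler: f_obs = f_src √((1+β)/(1−β))
= 456.2 × √(1.84130/0.158700) = 456.2 × 3.40623 = 1554 THz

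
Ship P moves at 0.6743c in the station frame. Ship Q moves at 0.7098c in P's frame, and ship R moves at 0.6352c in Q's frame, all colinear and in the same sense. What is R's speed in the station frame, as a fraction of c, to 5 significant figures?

u ≈ 0.98538c

Compose boost 2: (0.7098 + 0.6743)/(1 + 0.7098×0.6743) = 1.3841/1.478618 = 0.9360767
Compose boost 3: (0.6352 + 0.9360767)/(1 + 0.6352×0.9360767) = 1.571277/1.594596 = 0.98538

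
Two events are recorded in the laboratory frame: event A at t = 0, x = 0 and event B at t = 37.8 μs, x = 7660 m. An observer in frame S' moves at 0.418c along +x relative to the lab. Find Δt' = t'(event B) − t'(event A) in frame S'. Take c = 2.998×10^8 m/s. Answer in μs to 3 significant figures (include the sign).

γ = 1/√(1 − 0.418²) = 1.1008
Δt' = γ(Δt − vΔx/c²) = 1.1008 × (37.8 μs − 0.418×7660 m / (2.998×10^8 m/s))
= 1.1008 × (27.120 μs) = 29.9 μs

Δt' ≈ 29.9 μs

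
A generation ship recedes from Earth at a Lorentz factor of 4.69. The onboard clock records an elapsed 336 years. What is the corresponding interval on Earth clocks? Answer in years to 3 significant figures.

γ = 4.69 (given)
Time dilation: Δt = γτ₀ = 4.69 × 336 years = 1580 years

Δt ≈ 1580 years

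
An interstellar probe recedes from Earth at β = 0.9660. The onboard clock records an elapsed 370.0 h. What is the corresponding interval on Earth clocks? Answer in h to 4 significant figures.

γ = 1/√(1 − 0.9660²) = 3.86784
Time dilation: Δt = γτ₀ = 3.86784 × 370.0 h = 1431 h

Δt ≈ 1431 h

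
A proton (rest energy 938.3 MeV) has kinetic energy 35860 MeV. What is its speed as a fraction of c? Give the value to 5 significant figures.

γ = 1 + K/(m₀c²) = 1 + 35860/938.3 = 39.21805
β = √(1 − 1/γ²) = 0.99967

β ≈ 0.99967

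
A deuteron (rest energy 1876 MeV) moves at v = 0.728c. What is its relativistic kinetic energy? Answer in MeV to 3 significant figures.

γ = 1/√(1 − 0.728²) = 1.4586
K = (γ − 1)m₀c² = (1.4586 − 1) × 1876 MeV = 0.45863 × 1876 MeV = 860 MeV

K ≈ 860 MeV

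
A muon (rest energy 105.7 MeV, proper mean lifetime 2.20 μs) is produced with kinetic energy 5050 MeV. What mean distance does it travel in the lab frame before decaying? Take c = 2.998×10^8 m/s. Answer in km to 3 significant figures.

d ≈ 32.2 km

γ = 1 + K/(m₀c²) = 1 + 5050/105.7 = 48.777
β = √(1 − 1/γ²) = 0.99979
Dilated lifetime: γτ₀ = 48.777 × 2.20 μs = 107.31 μs
d = βc·γτ₀ = 0.99979 × (2.998×10^8 m/s) × 0.00010731 s = 32.2 km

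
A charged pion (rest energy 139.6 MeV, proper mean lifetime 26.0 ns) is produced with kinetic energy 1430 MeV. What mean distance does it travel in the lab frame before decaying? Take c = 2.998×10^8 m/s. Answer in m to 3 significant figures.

γ = 1 + K/(m₀c²) = 1 + 1430/139.6 = 11.244
β = √(1 − 1/γ²) = 0.99604
Dilated lifetime: γτ₀ = 11.244 × 26.0 ns = 292.33 ns
d = βc·γτ₀ = 0.99604 × (2.998×10^8 m/s) × 2.9233×10^-7 s = 87.3 m

d ≈ 87.3 m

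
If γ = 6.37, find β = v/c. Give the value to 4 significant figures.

β ≈ 0.9876

β = √(1 − 1/γ²) = √(1 − 1/6.37²) = √(0.975355) = 0.9876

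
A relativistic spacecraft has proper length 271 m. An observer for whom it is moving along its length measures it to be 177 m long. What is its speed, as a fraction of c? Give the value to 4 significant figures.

γ = L₀/L = 271/177 = 1.53107
β = √(1 − 1/γ²) = 0.7572

β ≈ 0.7572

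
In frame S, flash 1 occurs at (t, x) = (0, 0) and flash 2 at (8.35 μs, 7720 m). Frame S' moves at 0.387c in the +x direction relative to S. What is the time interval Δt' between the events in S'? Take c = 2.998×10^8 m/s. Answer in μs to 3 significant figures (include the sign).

Δt' ≈ -1.75 μs

γ = 1/√(1 − 0.387²) = 1.0845
Δt' = γ(Δt − vΔx/c²) = 1.0845 × (8.35 μs − 0.387×7720 m / (2.998×10^8 m/s))
= 1.0845 × (-1.6154 μs) = -1.75 μs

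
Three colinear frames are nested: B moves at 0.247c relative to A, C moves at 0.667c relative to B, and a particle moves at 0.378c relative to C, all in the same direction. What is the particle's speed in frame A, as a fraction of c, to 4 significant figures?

Compose boost 2: (0.667 + 0.247)/(1 + 0.667×0.247) = 0.9140/1.16475 = 0.784718
Compose boost 3: (0.378 + 0.784718)/(1 + 0.378×0.784718) = 1.16272/1.29662 = 0.8967

u ≈ 0.8967c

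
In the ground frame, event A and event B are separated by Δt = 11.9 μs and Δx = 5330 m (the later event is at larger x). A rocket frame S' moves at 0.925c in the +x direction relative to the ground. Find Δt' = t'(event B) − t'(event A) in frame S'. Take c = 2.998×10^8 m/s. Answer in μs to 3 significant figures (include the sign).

Δt' ≈ -12.0 μs

γ = 1/√(1 − 0.925²) = 2.6318
Δt' = γ(Δt − vΔx/c²) = 2.6318 × (11.9 μs − 0.925×5330 m / (2.998×10^8 m/s))
= 2.6318 × (-4.5451 μs) = -12.0 μs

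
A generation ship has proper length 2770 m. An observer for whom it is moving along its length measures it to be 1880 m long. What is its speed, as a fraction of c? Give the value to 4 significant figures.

γ = L₀/L = 2770/1880 = 1.47340
β = √(1 − 1/γ²) = 0.7344

β ≈ 0.7344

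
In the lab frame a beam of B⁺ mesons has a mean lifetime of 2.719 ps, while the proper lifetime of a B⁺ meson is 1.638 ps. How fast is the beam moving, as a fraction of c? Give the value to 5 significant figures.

γ = Δt/τ₀ = 2.719/1.638 = 1.659951
β = √(1 − 1/γ²) = √(1 − 1/1.659951²) = 0.79817

β ≈ 0.79817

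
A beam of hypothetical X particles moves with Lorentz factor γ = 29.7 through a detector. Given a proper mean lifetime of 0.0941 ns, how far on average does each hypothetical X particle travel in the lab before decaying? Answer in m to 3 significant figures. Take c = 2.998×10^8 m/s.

d ≈ 0.837 m

β = √(1 − 1/γ²) = √(1 − 1/29.7²) = 0.99943
Dilated lifetime: Δt = γτ₀ = 29.7 × 0.0941 ns = 2.7948 ns
d = vΔt = 0.99943c × 2.7948 ns = 2.9963×10^8 m/s × 2.7948×10^-9 s = 0.837 m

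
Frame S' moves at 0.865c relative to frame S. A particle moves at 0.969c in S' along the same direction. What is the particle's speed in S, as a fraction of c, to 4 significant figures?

Relativistic velocity addition: u = (u' + v)/(1 + u'v/c²)
= (0.969 + 0.865)/(1 + 0.969×0.865) = 1.834/1.83818 = 0.9977

u ≈ 0.9977c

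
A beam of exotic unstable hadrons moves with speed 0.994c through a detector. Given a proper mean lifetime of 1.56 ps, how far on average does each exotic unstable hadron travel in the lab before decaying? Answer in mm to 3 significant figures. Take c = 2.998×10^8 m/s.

γ = 1/√(1 − 0.994²) = 9.1424
Dilated lifetime: Δt = γτ₀ = 9.1424 × 1.56 ps = 14.262 ps
d = vΔt = 0.994c × 14.262 ps = 2.9800×10^8 m/s × 1.4262×10^-11 s = 4.25 mm

d ≈ 4.25 mm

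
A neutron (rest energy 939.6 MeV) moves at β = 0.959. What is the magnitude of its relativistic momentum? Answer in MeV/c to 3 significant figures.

γ = 1/√(1 − 0.959²) = 3.5285
p = γβm₀c = 3.5285 × 0.959 × 939.6 MeV/c = 3180 MeV/c

p ≈ 3180 MeV/c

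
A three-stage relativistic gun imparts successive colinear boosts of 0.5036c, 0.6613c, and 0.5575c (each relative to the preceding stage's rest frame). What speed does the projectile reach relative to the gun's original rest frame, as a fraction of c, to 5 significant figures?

u ≈ 0.96247c

Compose boost 2: (0.6613 + 0.5036)/(1 + 0.6613×0.5036) = 1.1649/1.333031 = 0.8738734
Compose boost 3: (0.5575 + 0.8738734)/(1 + 0.5575×0.8738734) = 1.431373/1.487184 = 0.96247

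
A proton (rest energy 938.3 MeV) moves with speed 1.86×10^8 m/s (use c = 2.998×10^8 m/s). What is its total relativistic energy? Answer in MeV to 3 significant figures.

β = v/c = 1.86×10^8 / 2.998×10^8 = 0.62041
γ = 1/√(1 − 0.62041²) = 1.2751
E = γm₀c² = 1.2751 × 938.3 MeV = 1200 MeV

E ≈ 1200 MeV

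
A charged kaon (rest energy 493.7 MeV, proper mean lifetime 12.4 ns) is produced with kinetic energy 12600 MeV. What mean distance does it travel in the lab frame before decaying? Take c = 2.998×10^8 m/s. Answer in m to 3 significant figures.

γ = 1 + K/(m₀c²) = 1 + 12600/493.7 = 26.522
β = √(1 − 1/γ²) = 0.99929
Dilated lifetime: γτ₀ = 26.522 × 12.4 ns = 328.87 ns
d = βc·γτ₀ = 0.99929 × (2.998×10^8 m/s) × 3.2887×10^-7 s = 98.5 m

d ≈ 98.5 m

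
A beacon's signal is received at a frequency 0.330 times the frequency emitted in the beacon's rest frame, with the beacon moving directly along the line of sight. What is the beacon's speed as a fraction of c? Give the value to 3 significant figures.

β ≈ 0.804

f_obs/f_src = √((1−β)/(1+β)) = 0.330  ⇒  (1−β)/(1+β) = 0.10890
β = |1 − D²|/(1 + D²) = |1 − 0.10890|/(1 + 0.10890) = 0.804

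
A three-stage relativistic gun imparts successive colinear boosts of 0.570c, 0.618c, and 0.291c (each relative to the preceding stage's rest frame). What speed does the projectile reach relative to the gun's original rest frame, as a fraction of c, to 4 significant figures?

u ≈ 0.9314c

Compose boost 2: (0.618 + 0.570)/(1 + 0.618×0.570) = 1.188/1.35226 = 0.878529
Compose boost 3: (0.291 + 0.878529)/(1 + 0.291×0.878529) = 1.16953/1.25565 = 0.9314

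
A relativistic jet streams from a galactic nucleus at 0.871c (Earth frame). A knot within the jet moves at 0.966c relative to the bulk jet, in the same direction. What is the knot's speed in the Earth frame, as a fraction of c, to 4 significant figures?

Relativistic velocity addition: u = (u' + v)/(1 + u'v/c²)
= (0.966 + 0.871)/(1 + 0.966×0.871) = 1.837/1.84139 = 0.9976

u ≈ 0.9976c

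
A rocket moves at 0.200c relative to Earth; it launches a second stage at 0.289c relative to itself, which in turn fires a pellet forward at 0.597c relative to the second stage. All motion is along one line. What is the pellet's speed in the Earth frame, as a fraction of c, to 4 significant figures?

u ≈ 0.8302c

Compose boost 2: (0.289 + 0.200)/(1 + 0.289×0.200) = 0.4890/1.05780 = 0.462280
Compose boost 3: (0.597 + 0.462280)/(1 + 0.597×0.462280) = 1.05928/1.27598 = 0.8302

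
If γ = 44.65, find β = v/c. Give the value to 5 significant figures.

β ≈ 0.99975

β = √(1 − 1/γ²) = √(1 − 1/44.65²) = √(0.9994984) = 0.99975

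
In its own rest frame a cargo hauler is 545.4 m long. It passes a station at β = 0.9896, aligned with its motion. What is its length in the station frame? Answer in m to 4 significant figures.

γ = 1/√(1 − 0.9896²) = 6.95185
Length contraction: L = L₀/γ = 545.4/6.95185 = 78.45 m

L ≈ 78.45 m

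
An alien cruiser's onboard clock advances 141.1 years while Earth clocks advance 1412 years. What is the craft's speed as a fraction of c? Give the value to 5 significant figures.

γ = Δt/τ₀ = 1412/141.1 = 10.00709
β = √(1 − 1/γ²) = √(1 − 1/10.00709²) = 0.99499

β ≈ 0.99499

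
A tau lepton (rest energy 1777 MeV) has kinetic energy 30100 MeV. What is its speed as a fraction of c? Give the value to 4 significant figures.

β ≈ 0.9984

γ = 1 + K/(m₀c²) = 1 + 30100/1777 = 17.9387
β = √(1 − 1/γ²) = 0.9984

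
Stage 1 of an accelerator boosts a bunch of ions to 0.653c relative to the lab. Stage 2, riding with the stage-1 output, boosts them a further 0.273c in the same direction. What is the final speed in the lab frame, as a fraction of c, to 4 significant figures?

Compose boost 2: (0.273 + 0.653)/(1 + 0.273×0.653) = 0.9260/1.17827 = 0.7859

u ≈ 0.7859c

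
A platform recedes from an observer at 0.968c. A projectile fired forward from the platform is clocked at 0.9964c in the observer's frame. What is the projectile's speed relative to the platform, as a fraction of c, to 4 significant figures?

u' ≈ 0.8003c

Inverse velocity addition: u' = (u − v)/(1 − uv/c²)
= (0.9964 − 0.968)/(1 − 0.9964×0.968) = 0.02840/0.0354848 = 0.8003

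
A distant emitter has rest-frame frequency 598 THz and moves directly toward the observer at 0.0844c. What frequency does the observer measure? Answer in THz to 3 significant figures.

f_obs ≈ 651 THz

Relativistic Doppler: f_obs = f_src √((1+β)/(1−β))
= 598 × √(1.0844/0.91560) = 598 × 1.0883 = 651 THz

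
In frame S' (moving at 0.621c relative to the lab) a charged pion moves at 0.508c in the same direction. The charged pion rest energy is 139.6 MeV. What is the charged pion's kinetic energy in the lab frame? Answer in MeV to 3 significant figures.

u_lab = (0.508 + 0.621)/(1 + 0.508×0.621) = 0.858250
γ = 1/√(1 − 0.858250²) = 1.9484
K = (γ − 1)m₀c² = (1.9484 − 1) × 139.6 = 0.94844 × 139.6 = 132 MeV

K ≈ 132 MeV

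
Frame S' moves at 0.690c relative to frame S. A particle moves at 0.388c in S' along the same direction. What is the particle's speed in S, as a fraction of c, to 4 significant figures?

u ≈ 0.8503c

Relativistic velocity addition: u = (u' + v)/(1 + u'v/c²)
= (0.388 + 0.690)/(1 + 0.388×0.690) = 1.078/1.26772 = 0.8503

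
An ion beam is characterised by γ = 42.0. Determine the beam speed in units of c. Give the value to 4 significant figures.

β ≈ 0.9997

β = √(1 − 1/γ²) = √(1 − 1/42.0²) = √(0.999433) = 0.9997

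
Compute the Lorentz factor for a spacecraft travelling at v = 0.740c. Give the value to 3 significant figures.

γ = 1/√(1 − β²) = 1/√(1 − 0.740²) = 1/√(0.45240) = 1.49

γ ≈ 1.49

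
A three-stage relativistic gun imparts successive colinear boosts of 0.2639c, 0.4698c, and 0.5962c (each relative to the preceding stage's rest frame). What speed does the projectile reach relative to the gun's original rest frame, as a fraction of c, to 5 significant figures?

u ≈ 0.89907c

Compose boost 2: (0.4698 + 0.2639)/(1 + 0.4698×0.2639) = 0.73370/1.123980 = 0.6527695
Compose boost 3: (0.5962 + 0.6527695)/(1 + 0.5962×0.6527695) = 1.248969/1.389181 = 0.89907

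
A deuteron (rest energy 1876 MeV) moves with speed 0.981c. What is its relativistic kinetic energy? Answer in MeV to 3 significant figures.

K ≈ 7790 MeV

γ = 1/√(1 − 0.981²) = 5.1544
K = (γ − 1)m₀c² = (5.1544 − 1) × 1876 MeV = 4.1544 × 1876 MeV = 7790 MeV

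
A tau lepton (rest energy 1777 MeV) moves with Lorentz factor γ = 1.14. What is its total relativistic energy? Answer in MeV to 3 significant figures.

E ≈ 2030 MeV

γ = 1.14 (given)
E = γm₀c² = 1.14 × 1777 MeV = 2030 MeV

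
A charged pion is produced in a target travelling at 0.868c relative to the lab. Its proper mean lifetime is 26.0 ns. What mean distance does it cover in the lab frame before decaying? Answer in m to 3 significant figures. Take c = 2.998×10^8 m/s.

d ≈ 13.6 m

γ = 1/√(1 − 0.868²) = 2.0138
Dilated lifetime: Δt = γτ₀ = 2.0138 × 26.0 ns = 52.360 ns
d = vΔt = 0.868c × 52.360 ns = 2.6023×10^8 m/s × 5.2360×10^-8 s = 13.6 m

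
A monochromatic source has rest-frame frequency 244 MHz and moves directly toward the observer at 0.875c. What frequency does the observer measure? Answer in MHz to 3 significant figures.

Relativistic Doppler: f_obs = f_src √((1+β)/(1−β))
= 244 × √(1.8750/0.12500) = 244 × 3.8730 = 945 MHz

f_obs ≈ 945 MHz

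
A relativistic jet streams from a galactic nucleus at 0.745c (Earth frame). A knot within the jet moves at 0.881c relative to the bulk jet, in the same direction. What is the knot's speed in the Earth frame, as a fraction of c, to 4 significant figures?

u ≈ 0.9817c

Relativistic velocity addition: u = (u' + v)/(1 + u'v/c²)
= (0.881 + 0.745)/(1 + 0.881×0.745) = 1.626/1.65634 = 0.9817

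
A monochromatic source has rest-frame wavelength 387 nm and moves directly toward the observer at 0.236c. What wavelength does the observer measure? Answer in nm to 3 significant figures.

Relativistic Doppler: λ_obs = λ_src √((1−β)/(1+β))
= 387 × √(0.76400/1.2360) = 387 × 0.78621 = 304 nm

λ_obs ≈ 304 nm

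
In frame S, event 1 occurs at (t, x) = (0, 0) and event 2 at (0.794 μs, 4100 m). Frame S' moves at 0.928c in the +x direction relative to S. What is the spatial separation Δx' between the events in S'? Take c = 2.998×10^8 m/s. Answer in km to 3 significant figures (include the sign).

γ = 1/√(1 − 0.928²) = 2.6840
Δx' = γ(Δx − vΔt) = 2.6840 × (4100 m − 0.928×(2.998×10^8 m/s)×0.794×10^-6 s)
= 2.6840 × (3879.1 m) = 10.4 km

Δx' ≈ 10.4 km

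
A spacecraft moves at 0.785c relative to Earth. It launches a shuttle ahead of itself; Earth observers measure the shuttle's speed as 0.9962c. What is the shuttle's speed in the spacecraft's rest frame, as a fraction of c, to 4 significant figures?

u' ≈ 0.9689c

Inverse velocity addition: u' = (u − v)/(1 − uv/c²)
= (0.9962 − 0.785)/(1 − 0.9962×0.785) = 0.2112/0.217983 = 0.9689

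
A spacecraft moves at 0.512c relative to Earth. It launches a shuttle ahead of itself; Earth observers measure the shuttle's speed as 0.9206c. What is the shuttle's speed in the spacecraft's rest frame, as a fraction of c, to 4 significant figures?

Inverse velocity addition: u' = (u − v)/(1 − uv/c²)
= (0.9206 − 0.512)/(1 − 0.9206×0.512) = 0.4086/0.528653 = 0.7729

u' ≈ 0.7729c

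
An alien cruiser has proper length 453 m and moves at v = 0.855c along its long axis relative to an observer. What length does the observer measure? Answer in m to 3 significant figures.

L ≈ 235 m

γ = 1/√(1 − 0.855²) = 1.9282
Length contraction: L = L₀/γ = 453/1.9282 = 235 m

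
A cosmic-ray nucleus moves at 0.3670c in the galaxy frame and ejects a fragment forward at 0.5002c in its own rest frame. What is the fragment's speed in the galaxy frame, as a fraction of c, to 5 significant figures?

Compose boost 2: (0.5002 + 0.3670)/(1 + 0.5002×0.3670) = 0.86720/1.183573 = 0.73270

u ≈ 0.73270c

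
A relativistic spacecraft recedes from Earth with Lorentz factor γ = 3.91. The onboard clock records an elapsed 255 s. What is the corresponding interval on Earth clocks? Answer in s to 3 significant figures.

Δt ≈ 997 s

γ = 3.91 (given)
Time dilation: Δt = γτ₀ = 3.91 × 255 s = 997 s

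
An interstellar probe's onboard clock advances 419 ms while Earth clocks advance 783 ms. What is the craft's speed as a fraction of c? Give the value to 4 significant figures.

β ≈ 0.8448

γ = Δt/τ₀ = 783/419 = 1.86874
β = √(1 − 1/γ²) = √(1 − 1/1.86874²) = 0.8448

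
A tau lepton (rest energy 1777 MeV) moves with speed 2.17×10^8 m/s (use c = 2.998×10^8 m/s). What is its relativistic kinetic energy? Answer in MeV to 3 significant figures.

β = v/c = 2.17×10^8 / 2.998×10^8 = 0.72382
γ = 1/√(1 − 0.72382²) = 1.4493
K = (γ − 1)m₀c² = (1.4493 − 1) × 1777 MeV = 0.44929 × 1777 MeV = 798 MeV

K ≈ 798 MeV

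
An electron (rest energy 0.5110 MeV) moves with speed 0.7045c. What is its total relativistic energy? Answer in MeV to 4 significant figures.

E ≈ 0.7200 MeV

γ = 1/√(1 − 0.7045²) = 1.40904
E = γm₀c² = 1.40904 × 0.5110 MeV = 0.7200 MeV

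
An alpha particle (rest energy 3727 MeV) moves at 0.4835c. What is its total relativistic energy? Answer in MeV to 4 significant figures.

E ≈ 4258 MeV

γ = 1/√(1 − 0.4835²) = 1.14241
E = γm₀c² = 1.14241 × 3727 MeV = 4258 MeV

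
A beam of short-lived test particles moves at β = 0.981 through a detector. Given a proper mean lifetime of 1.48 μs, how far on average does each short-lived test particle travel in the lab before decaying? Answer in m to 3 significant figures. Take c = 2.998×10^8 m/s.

γ = 1/√(1 − 0.981²) = 5.1544
Dilated lifetime: Δt = γτ₀ = 5.1544 × 1.48 μs = 7.6286 μs
d = vΔt = 0.981c × 7.6286 μs = 2.9410×10^8 m/s × 7.6286×10^-6 s = 2240 m

d ≈ 2240 m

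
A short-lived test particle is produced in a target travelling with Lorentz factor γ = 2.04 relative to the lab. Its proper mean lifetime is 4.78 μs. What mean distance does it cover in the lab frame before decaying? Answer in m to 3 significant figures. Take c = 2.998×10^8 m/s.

d ≈ 2550 m

β = √(1 − 1/γ²) = √(1 − 1/2.04²) = 0.87161
Dilated lifetime: Δt = γτ₀ = 2.04 × 4.78 μs = 9.7512 μs
d = vΔt = 0.87161c × 9.7512 μs = 2.6131×10^8 m/s × 9.7512×10^-6 s = 2550 m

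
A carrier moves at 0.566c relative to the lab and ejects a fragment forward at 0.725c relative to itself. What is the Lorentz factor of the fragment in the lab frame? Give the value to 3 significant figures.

γ ≈ 2.48

u_lab = (0.725 + 0.566)/(1 + 0.725×0.566) = 1.291/1.41035 = 0.915376
γ = 1/√(1 − 0.915376²) = 2.48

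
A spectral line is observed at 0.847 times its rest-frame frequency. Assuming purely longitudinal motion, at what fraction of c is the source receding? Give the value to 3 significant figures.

f_obs/f_src = √((1−β)/(1+β)) = 0.847  ⇒  (1−β)/(1+β) = 0.71741
β = |1 − D²|/(1 + D²) = |1 − 0.71741|/(1 + 0.71741) = 0.165

β ≈ 0.165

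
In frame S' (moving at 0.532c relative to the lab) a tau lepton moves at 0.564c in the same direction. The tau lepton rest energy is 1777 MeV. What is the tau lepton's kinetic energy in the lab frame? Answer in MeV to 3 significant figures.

K ≈ 1530 MeV

u_lab = (0.564 + 0.532)/(1 + 0.564×0.532) = 0.843046
γ = 1/√(1 − 0.843046²) = 1.8593
K = (γ − 1)m₀c² = (1.8593 − 1) × 1777 = 0.85928 × 1777 = 1530 MeV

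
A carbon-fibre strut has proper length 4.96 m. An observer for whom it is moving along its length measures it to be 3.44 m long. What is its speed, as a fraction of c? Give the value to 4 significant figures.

β ≈ 0.7204

γ = L₀/L = 4.96/3.44 = 1.44186
β = √(1 − 1/γ²) = 0.7204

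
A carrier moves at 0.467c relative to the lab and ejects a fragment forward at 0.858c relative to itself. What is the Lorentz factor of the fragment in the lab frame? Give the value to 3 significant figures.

γ ≈ 3.08

u_lab = (0.858 + 0.467)/(1 + 0.858×0.467) = 1.325/1.40069 = 0.945965
γ = 1/√(1 − 0.945965²) = 3.08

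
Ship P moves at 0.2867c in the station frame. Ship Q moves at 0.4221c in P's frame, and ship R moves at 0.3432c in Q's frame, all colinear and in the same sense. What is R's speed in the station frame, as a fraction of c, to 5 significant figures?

u ≈ 0.80155c

Compose boost 2: (0.4221 + 0.2867)/(1 + 0.4221×0.2867) = 0.70880/1.121016 = 0.6322835
Compose boost 3: (0.3432 + 0.6322835)/(1 + 0.3432×0.6322835) = 0.9754835/1.217000 = 0.80155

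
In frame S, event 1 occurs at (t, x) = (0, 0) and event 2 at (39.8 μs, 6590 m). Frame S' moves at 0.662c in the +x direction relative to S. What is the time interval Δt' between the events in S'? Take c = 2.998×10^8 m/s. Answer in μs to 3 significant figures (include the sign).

Δt' ≈ 33.7 μs

γ = 1/√(1 − 0.662²) = 1.3342
Δt' = γ(Δt − vΔx/c²) = 1.3342 × (39.8 μs − 0.662×6590 m / (2.998×10^8 m/s))
= 1.3342 × (25.248 μs) = 33.7 μs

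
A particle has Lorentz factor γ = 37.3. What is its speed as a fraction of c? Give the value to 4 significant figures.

β ≈ 0.9996

β = √(1 − 1/γ²) = √(1 − 1/37.3²) = √(0.999281) = 0.9996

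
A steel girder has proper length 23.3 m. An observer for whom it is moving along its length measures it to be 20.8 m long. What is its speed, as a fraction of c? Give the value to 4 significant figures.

γ = L₀/L = 23.3/20.8 = 1.12019
β = √(1 − 1/γ²) = 0.4506

β ≈ 0.4506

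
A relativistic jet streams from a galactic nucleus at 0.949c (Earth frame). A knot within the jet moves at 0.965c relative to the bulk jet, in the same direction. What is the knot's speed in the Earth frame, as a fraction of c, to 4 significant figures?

u ≈ 0.9991c

Relativistic velocity addition: u = (u' + v)/(1 + u'v/c²)
= (0.965 + 0.949)/(1 + 0.965×0.949) = 1.914/1.91579 = 0.9991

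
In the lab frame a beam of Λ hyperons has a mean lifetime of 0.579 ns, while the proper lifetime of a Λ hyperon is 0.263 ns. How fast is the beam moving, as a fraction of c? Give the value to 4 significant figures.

γ = Δt/τ₀ = 0.579/0.263 = 2.20152
β = √(1 − 1/γ²) = √(1 − 1/2.20152²) = 0.8909

β ≈ 0.8909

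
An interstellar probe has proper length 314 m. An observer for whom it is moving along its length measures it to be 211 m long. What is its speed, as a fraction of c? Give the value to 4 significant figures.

γ = L₀/L = 314/211 = 1.48815
β = √(1 − 1/γ²) = 0.7406

β ≈ 0.7406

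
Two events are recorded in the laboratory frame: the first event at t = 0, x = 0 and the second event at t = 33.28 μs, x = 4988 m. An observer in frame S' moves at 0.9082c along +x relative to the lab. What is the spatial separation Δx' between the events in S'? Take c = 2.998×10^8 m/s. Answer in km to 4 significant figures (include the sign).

γ = 1/√(1 − 0.9082²) = 2.38928
Δx' = γ(Δx − vΔt) = 2.38928 × (4988 m − 0.9082×(2.998×10^8 m/s)×33.28×10^-6 s)
= 2.38928 × (-4073.42 m) = -9.733 km

Δx' ≈ -9.733 km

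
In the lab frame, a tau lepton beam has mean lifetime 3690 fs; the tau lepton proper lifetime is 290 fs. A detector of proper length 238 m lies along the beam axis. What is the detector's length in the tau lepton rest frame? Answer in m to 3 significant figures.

L ≈ 18.7 m

Time dilation ⇒ γ = Δt/τ₀ = 3690/290 = 12.724
Length contraction: L = L₀/γ = 238/12.724 = 18.7 m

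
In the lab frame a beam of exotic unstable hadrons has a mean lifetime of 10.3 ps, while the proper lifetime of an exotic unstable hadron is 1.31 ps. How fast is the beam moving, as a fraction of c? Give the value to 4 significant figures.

γ = Δt/τ₀ = 10.3/1.31 = 7.86260
β = √(1 − 1/γ²) = √(1 − 1/7.86260²) = 0.9919

β ≈ 0.9919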